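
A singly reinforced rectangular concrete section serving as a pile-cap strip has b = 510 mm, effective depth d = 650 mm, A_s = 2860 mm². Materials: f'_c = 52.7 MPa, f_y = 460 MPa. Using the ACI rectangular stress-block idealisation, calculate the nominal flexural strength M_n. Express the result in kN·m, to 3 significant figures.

M_n ≈ 817 kN·m

T = A_s f_y = 2860 × 460 = 1315600 N = 1315.6 kN.
From C = T: a = T/(0.85 f'_c b) = 1315600/(0.85 × 52.7 × 510) = 57.59 mm.
M_n = T(d − a/2) = 1315.6 kN × (650 − 28.795) mm = 817.26 kN·m.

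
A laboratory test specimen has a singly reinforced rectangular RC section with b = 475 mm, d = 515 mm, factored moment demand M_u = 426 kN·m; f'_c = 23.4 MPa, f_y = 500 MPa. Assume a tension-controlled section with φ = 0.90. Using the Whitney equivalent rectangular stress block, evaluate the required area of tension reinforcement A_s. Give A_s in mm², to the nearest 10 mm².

A_s ≈ 2060 mm²

M_n = M_u/φ = 426/0.90 = 473.333 kN·m.
With M_n = 0.85 f'_c a b (d − a/2), solve the quadratic for a:
a = d − √(d² − 2M_n/(0.85 f'_c b)) = 515 − √(515² − 2 × 473.333×10⁶/(0.85 × 23.4 × 475)) = 108.77 mm.
A_s = 0.85 f'_c a b / f_y = 0.85 × 23.4 × 108.77 × 475 / 500 = 2055.3 mm².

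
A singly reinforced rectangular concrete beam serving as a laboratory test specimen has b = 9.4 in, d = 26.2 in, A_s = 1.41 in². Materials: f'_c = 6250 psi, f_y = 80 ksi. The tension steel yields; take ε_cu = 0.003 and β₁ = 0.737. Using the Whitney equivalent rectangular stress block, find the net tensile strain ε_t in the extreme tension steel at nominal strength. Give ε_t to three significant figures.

a = A_s f_y/(0.85 f'_c b) = 2.259 in.
β₁ = 0.737, so c = a/β₁ = 2.259/0.737 = 3.065 in.
From the linear strain diagram with ε_cu = 0.003: ε_t = 0.003 (d − c)/c = 0.003 × (26.2 − 3.065)/3.065 = 0.0226.
Since ε_t ≥ 0.005, the section is tension-controlled.

ε_t ≈ 0.0226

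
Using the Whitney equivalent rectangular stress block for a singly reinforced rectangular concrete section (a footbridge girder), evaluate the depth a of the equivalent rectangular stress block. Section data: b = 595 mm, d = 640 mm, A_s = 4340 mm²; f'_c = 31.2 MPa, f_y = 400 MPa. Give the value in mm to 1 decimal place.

T = A_s f_y = 4340 × 400 = 1736000 N = 1736 kN.
Setting C = 0.85 f'_c a b equal to T: a = 1736000/(0.85 × 31.2 × 595) = 110.0 mm.

a ≈ 110.0 mm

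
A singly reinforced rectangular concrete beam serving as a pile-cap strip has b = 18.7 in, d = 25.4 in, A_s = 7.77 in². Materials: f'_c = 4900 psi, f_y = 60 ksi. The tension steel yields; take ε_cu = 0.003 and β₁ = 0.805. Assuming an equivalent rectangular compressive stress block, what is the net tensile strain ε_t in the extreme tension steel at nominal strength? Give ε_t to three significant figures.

a = A_s f_y/(0.85 f'_c b) = 5.986 in.
β₁ = 0.805, so c = a/β₁ = 5.986/0.805 = 7.436 in.
From the linear strain diagram with ε_cu = 0.003: ε_t = 0.003 (d − c)/c = 0.003 × (25.4 − 7.436)/7.436 = 0.00725.
Since ε_t ≥ 0.005, the section is tension-controlled.

ε_t ≈ 0.00725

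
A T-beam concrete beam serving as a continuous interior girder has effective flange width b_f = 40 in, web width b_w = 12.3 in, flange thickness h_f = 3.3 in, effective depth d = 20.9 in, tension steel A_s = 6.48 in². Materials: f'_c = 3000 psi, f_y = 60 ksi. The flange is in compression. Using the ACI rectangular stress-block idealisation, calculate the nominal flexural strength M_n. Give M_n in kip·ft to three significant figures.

M_n ≈ 613 kip·ft

Tension: T = A_s f_y = 6.48 × 60 = 388.8 kips.
Try a within the flange: a = T/(0.85 f'_c b_f) = 388.8/(0.85 × 3 × 40) = 3.812 in.
a = 3.812 > h_f = 3.3 in: the block extends into the web. Split into flange-overhang and web parts.
C_f = 0.85 f'_c (b_f − b_w) h_f = 0.85 × 3 × (40 − 12.3) × 3.3 = 233.1 kips.
Remaining web compression depth: a_w = (T − C_f)/(0.85 f'_c b_w) = (388.8 − 233.1)/(0.85 × 3 × 12.3) = 4.964 in.
M_n = C_f(d − h_f/2) + (T − C_f)(d − a_w/2) = 233.1 × (20.9 − 1.65) + 155.7 × (20.9 − 2.482) = 4487.2 + 2867.7 = 7354.9 kip·in.
M_n = 7354.9/12 = 612.91 kip·ft.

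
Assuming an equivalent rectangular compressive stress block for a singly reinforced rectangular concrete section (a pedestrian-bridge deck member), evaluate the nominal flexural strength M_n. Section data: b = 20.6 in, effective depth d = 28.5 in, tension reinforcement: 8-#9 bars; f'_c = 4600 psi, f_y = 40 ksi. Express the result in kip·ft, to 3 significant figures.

M_n ≈ 707 kip·ft

A_s = 8 × 1 = 8 in².
T = A_s f_y = 8 × 40 = 320 kips.
a = T/(0.85 f'_c b) = 320/(0.85 × 4.6 × 20.6) = 3.973 in.
M_n = T(d − a/2) = 320 × (28.5 − 1.9865) = 8484.3 kip·in = 8484.3/12 = 707.03 kip·ft.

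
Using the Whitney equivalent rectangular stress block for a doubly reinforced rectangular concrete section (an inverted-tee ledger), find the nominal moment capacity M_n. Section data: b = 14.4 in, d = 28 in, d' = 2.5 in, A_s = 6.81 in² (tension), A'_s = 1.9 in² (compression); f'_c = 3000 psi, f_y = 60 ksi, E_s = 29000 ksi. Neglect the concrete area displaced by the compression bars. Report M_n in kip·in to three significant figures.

M_n ≈ 9970 kip·in

Assume both steels yield.
a = (A_s − A'_s) f_y/(0.85 f'_c b) = (6.81 − 1.9) × 60/(0.85 × 3 × 14.4) = 8.023 in.
c = a/β₁ = 8.023/0.85 = 9.439 in; ε'_s = 0.003(c − d')/c = 0.0022 ≥ ε_y = 0.0021, so the compression steel yields.
M_n = (A_s − A'_s) f_y (d − a/2) + A'_s f_y (d − d') = 294.6 × (28 − 4.0115) + 114 × (28 − 2.5) = 7067.0 + 2907.0 = 9974.0 kip·in.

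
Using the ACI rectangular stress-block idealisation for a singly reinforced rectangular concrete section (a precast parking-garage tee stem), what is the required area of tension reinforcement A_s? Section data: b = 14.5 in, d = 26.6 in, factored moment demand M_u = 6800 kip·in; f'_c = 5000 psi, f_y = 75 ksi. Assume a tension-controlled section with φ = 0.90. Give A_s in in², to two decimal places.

A_s ≈ 4.19 in²

M_n = M_u/φ = 6800/0.90 = 7555.56 kip·in.
From M_n = 0.85 f'_c a b (d − a/2):
a = d − √(d² − 2M_n/(0.85 f'_c b)) = 26.6 − √(26.6² − 2 × 7555.56/(0.85 × 5 × 14.5)) = 5.098 in.
A_s = 0.85 f'_c a b / f_y = 0.85 × 5 × 5.098 × 14.5 / 75 = 4.189 in².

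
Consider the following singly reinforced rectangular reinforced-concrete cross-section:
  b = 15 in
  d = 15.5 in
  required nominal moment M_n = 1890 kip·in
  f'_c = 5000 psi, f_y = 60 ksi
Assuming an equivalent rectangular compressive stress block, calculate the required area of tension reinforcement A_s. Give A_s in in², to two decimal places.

A_s ≈ 2.18 in²

From M_n = 0.85 f'_c a b (d − a/2):
a = d − √(d² − 2M_n/(0.85 f'_c b)) = 15.5 − √(15.5² − 2 × 1890/(0.85 × 5 × 15)) = 2.048 in.
A_s = 0.85 f'_c a b / f_y = 0.85 × 5 × 2.048 × 15 / 60 = 2.176 in².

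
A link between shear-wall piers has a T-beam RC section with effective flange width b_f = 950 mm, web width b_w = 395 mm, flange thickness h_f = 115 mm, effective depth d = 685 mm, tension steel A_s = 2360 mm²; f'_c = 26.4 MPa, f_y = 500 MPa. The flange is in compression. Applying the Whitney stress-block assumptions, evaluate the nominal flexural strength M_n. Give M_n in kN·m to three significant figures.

Tension: T = A_s f_y = 2360 × 500 = 1180000 N.
Try a within the flange: a = T/(0.85 f'_c b_f) = 1180000/(0.85 × 26.4 × 950) = 55.35 mm.
Since a = 55.35 ≤ h_f = 115 mm, the stress block lies entirely in the flange; analyse as a rectangular beam of width b_f.
M_n = T(d − a/2) = 1180000 × (685 − 27.675) = 775.64 × 10⁶ N·mm.
M_n = 775.64 kN·m.

M_n ≈ 776 kN·m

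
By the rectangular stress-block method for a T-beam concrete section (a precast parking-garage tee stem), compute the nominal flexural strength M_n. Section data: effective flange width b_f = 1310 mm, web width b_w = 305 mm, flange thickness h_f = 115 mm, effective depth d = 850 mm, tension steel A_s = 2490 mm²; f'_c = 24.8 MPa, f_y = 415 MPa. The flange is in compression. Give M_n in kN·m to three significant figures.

Tension: T = A_s f_y = 2490 × 415 = 1033350 N.
Try a within the flange: a = T/(0.85 f'_c b_f) = 1033350/(0.85 × 24.8 × 1310) = 37.42 mm.
Since a = 37.42 ≤ h_f = 115 mm, the stress block lies entirely in the flange; analyse as a rectangular beam of width b_f.
M_n = T(d − a/2) = 1033350 × (850 − 18.71) = 859.01 × 10⁶ N·mm.
M_n = 859.01 kN·m.

M_n ≈ 859 kN·m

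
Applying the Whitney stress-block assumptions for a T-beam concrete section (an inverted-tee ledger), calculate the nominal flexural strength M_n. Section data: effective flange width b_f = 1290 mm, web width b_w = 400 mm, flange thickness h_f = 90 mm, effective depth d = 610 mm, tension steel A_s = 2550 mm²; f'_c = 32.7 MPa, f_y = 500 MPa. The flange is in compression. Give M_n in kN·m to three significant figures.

Tension: T = A_s f_y = 2550 × 500 = 1275000 N.
Try a within the flange: a = T/(0.85 f'_c b_f) = 1275000/(0.85 × 32.7 × 1290) = 35.56 mm.
Since a = 35.56 ≤ h_f = 90 mm, the stress block lies entirely in the flange; analyse as a rectangular beam of width b_f.
M_n = T(d − a/2) = 1275000 × (610 − 17.78) = 755.08 × 10⁶ N·mm.
M_n = 755.08 kN·m.

M_n ≈ 755 kN·m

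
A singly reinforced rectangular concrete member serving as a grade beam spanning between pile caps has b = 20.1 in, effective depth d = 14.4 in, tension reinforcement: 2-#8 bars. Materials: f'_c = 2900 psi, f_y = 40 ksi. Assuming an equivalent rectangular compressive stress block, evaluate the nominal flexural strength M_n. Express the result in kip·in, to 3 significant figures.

A_s = 2 × 0.79 = 1.58 in².
T = A_s f_y = 1.58 × 40 = 63.2 kips.
a = T/(0.85 f'_c b) = 63.2/(0.85 × 2.9 × 20.1) = 1.276 in.
M_n = T(d − a/2) = 63.2 × (14.4 − 0.638) = 869.8 kip·in.

M_n ≈ 870 kip·in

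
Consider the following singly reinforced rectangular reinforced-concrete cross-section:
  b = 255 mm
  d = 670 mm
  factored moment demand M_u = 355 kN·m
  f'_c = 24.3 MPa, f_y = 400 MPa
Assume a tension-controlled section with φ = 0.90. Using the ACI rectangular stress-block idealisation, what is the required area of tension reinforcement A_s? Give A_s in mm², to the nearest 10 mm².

A_s ≈ 1620 mm²

M_n = M_u/φ = 355/0.90 = 394.444 kN·m.
With M_n = 0.85 f'_c a b (d − a/2), solve the quadratic for a:
a = d − √(d² − 2M_n/(0.85 f'_c b)) = 670 − √(670² − 2 × 394.444×10⁶/(0.85 × 24.3 × 255)) = 123.08 mm.
A_s = 0.85 f'_c a b / f_y = 0.85 × 24.3 × 123.08 × 255 / 400 = 1620.7 mm².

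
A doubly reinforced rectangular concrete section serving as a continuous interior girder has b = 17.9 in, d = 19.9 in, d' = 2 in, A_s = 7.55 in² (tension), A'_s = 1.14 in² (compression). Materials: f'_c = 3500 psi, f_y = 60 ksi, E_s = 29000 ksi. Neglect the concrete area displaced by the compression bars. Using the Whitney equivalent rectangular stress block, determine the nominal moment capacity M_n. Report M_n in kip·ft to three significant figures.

Assume both steels yield.
a = (A_s − A'_s) f_y/(0.85 f'_c b) = (7.55 − 1.14) × 60/(0.85 × 3.5 × 17.9) = 7.222 in.
c = a/β₁ = 7.222/0.85 = 8.496 in; ε'_s = 0.003(c − d')/c = 0.0023 ≥ ε_y = 0.0021, so the compression steel yields.
M_n = (A_s − A'_s) f_y (d − a/2) + A'_s f_y (d − d') = 384.6 × (19.9 − 3.611) + 68.4 × (19.9 − 2) = 6264.7 + 1224.4 = 7489.1 kip·in = 7489.1/12 = 624.09 kip·ft.

M_n ≈ 624 kip·ft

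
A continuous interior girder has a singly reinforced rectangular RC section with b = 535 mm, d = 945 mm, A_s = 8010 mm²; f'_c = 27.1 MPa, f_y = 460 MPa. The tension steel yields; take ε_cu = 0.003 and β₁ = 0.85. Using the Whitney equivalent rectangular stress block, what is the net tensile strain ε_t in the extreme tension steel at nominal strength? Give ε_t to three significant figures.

ε_t ≈ 0.00506

a = A_s f_y/(0.85 f'_c b) = 298.98 mm.
β₁ = 0.85, so c = a/β₁ = 298.98/0.85 = 351.74 mm.
From the linear strain diagram with ε_cu = 0.003: ε_t = 0.003 (d − c)/c = 0.003 × (945 − 351.74)/351.74 = 0.00506.
Since ε_t ≥ 0.005, the section is tension-controlled.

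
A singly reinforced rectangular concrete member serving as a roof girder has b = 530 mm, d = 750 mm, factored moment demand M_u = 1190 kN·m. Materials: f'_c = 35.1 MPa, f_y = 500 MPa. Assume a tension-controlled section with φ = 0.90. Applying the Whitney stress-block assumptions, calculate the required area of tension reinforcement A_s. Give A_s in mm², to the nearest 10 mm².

A_s ≈ 3840 mm²

M_n = M_u/φ = 1190/0.90 = 1322.22 kN·m.
With M_n = 0.85 f'_c a b (d − a/2), solve the quadratic for a:
a = d − √(d² − 2M_n/(0.85 f'_c b)) = 750 − √(750² − 2 × 1322.22×10⁶/(0.85 × 35.1 × 530)) = 121.30 mm.
A_s = 0.85 f'_c a b / f_y = 0.85 × 35.1 × 121.30 × 530 / 500 = 3836.1 mm².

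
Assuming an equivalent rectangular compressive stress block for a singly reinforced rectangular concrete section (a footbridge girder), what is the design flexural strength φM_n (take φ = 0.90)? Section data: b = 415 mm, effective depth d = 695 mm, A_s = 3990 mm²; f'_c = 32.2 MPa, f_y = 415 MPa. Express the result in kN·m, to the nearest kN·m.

φM_n ≈ 927 kN·m

T = A_s f_y = 3990 × 415 = 1655850 N = 1655.85 kN.
From C = T: a = T/(0.85 f'_c b) = 1655850/(0.85 × 32.2 × 415) = 145.78 mm.
M_n = T(d − a/2) = 1655.85 kN × (695 − 72.89) mm = 1030.12 kN·m.
φM_n = 0.90 × 1030.12 = 927.11 kN·m.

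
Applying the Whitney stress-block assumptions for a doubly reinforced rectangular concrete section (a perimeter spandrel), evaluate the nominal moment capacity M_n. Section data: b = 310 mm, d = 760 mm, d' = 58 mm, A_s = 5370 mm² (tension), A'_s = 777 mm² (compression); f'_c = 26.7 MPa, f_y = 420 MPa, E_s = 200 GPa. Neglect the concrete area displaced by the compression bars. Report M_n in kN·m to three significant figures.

Assume both tension and compression steel yield.
Net tension couple steel: A_s − A'_s = 4593 mm².
a = (A_s − A'_s) f_y / (0.85 f'_c b) = 1929060/(0.85 × 26.7 × 310) = 274.19 mm.
c = a/β₁ = 274.19/0.85 = 322.58 mm; ε'_s = 0.003(c − d')/c = 0.0025 ≥ f_y/E_s = 0.0021, so compression steel does yield.
M_n = (A_s − A'_s) f_y (d − a/2) + A'_s f_y (d − d') = [1929060 × (760 − 137.095) + 326340 × (760 − 58)] × 10⁻⁶ = 1201.62 + 229.09 = 1430.71 kN·m.

M_n ≈ 1430 kN·m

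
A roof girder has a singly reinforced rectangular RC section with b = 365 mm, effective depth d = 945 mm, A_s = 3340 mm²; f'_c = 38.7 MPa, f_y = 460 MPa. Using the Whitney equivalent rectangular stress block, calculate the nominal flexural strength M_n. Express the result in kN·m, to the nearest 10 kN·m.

M_n ≈ 1350 kN·m

T = A_s f_y = 3340 × 460 = 1536400 N = 1536.4 kN.
From C = T: a = T/(0.85 f'_c b) = 1536400/(0.85 × 38.7 × 365) = 127.96 mm.
M_n = T(d − a/2) = 1536.4 kN × (945 − 63.98) mm = 1353.60 kN·m.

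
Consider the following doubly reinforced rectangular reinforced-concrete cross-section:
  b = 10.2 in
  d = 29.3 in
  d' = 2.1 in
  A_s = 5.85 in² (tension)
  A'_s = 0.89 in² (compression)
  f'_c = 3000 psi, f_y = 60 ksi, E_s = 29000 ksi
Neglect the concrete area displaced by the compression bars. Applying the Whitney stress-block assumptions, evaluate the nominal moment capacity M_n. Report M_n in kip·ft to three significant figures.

M_n ≈ 706 kip·ft

Assume both steels yield.
a = (A_s − A'_s) f_y/(0.85 f'_c b) = (5.85 − 0.89) × 60/(0.85 × 3 × 10.2) = 11.442 in.
c = a/β₁ = 11.442/0.85 = 13.461 in; ε'_s = 0.003(c − d')/c = 0.0025 ≥ ε_y = 0.0021, so the compression steel yields.
M_n = (A_s − A'_s) f_y (d − a/2) + A'_s f_y (d − d') = 297.6 × (29.3 − 5.721) + 53.4 × (29.3 − 2.1) = 7017.1 + 1452.5 = 8469.6 kip·in = 8469.6/12 = 705.80 kip·ft.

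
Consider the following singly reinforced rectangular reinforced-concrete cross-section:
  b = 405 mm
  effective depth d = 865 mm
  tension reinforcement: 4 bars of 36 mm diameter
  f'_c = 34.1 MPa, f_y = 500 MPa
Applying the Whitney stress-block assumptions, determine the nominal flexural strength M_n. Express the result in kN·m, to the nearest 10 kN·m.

M_n ≈ 1580 kN·m

A_s = 4 × 1018 = 4072 mm².
T = A_s f_y = 4072 × 500 = 2036000 N = 2036 kN.
From C = T: a = T/(0.85 f'_c b) = 2036000/(0.85 × 34.1 × 405) = 173.44 mm.
M_n = T(d − a/2) = 2036 kN × (865 − 86.72) mm = 1584.58 kN·m.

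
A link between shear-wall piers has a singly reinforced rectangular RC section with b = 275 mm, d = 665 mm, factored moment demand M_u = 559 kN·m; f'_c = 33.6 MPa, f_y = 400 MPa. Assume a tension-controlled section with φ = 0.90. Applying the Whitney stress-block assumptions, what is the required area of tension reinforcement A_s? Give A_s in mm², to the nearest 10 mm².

M_n = M_u/φ = 559/0.90 = 621.111 kN·m.
With M_n = 0.85 f'_c a b (d − a/2), solve the quadratic for a:
a = d − √(d² − 2M_n/(0.85 f'_c b)) = 665 − √(665² − 2 × 621.111×10⁶/(0.85 × 33.6 × 275)) = 132.03 mm.
A_s = 0.85 f'_c a b / f_y = 0.85 × 33.6 × 132.03 × 275 / 400 = 2592.4 mm².

A_s ≈ 2590 mm²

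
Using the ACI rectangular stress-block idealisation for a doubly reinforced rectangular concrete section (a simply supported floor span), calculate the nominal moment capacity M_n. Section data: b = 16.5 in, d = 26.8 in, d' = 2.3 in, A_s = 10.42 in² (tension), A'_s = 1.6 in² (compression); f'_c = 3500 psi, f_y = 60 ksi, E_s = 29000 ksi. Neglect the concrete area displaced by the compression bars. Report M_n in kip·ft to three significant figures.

Assume both steels yield.
a = (A_s − A'_s) f_y/(0.85 f'_c b) = (10.42 − 1.6) × 60/(0.85 × 3.5 × 16.5) = 10.781 in.
c = a/β₁ = 10.781/0.85 = 12.684 in; ε'_s = 0.003(c − d')/c = 0.0025 ≥ ε_y = 0.0021, so the compression steel yields.
M_n = (A_s − A'_s) f_y (d − a/2) + A'_s f_y (d − d') = 529.2 × (26.8 − 5.3905) + 96 × (26.8 − 2.3) = 11329.9 + 2352.0 = 13681.9 kip·in = 13681.9/12 = 1140.16 kip·ft.

M_n ≈ 1140 kip·ft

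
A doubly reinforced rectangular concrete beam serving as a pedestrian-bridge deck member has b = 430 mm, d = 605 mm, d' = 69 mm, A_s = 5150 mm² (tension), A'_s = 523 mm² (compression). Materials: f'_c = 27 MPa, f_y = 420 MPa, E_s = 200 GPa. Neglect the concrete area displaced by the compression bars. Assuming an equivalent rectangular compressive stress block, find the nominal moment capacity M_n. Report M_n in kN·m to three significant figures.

Assume both tension and compression steel yield.
Net tension couple steel: A_s − A'_s = 4627 mm².
a = (A_s − A'_s) f_y / (0.85 f'_c b) = 1943340/(0.85 × 27 × 430) = 196.92 mm.
c = a/β₁ = 196.92/0.85 = 231.67 mm; ε'_s = 0.003(c − d')/c = 0.0021 ≥ f_y/E_s = 0.0021, so compression steel does yield.
M_n = (A_s − A'_s) f_y (d − a/2) + A'_s f_y (d − d') = [1943340 × (605 − 98.46) + 219660 × (605 − 69)] × 10⁻⁶ = 984.38 + 117.74 = 1102.12 kN·m.

M_n ≈ 1100 kN·m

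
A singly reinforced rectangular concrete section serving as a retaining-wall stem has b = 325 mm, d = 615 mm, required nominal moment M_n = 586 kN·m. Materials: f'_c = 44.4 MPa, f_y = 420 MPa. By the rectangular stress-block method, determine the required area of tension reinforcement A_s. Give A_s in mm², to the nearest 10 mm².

With M_n = 0.85 f'_c a b (d − a/2), solve the quadratic for a:
a = d − √(d² − 2M_n/(0.85 f'_c b)) = 615 − √(615² − 2 × 586×10⁶/(0.85 × 44.4 × 325)) = 83.33 mm.
A_s = 0.85 f'_c a b / f_y = 0.85 × 44.4 × 83.33 × 325 / 420 = 2433.5 mm².

A_s ≈ 2430 mm²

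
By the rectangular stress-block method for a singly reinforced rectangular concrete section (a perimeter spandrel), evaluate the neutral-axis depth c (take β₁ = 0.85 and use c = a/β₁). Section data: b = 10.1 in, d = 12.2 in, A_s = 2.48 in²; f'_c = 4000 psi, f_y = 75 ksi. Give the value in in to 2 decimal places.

T = A_s f_y = 2.48 × 75 = 186 kips.
a = T/(0.85 f'_c b) = 186/(0.85 × 4 × 10.1) = 5.4164 in.
With β₁ = 0.85, c = a/β₁ = 5.4164/0.85 = 6.37 in.

c ≈ 6.37 in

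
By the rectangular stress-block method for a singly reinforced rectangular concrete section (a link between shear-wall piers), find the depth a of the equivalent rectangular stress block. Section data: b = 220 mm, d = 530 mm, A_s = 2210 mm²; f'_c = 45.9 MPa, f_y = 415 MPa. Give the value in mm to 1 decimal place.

T = A_s f_y = 2210 × 415 = 917150 N = 917.15 kN.
Setting C = 0.85 f'_c a b equal to T: a = 917150/(0.85 × 45.9 × 220) = 106.9 mm.

a ≈ 106.9 mm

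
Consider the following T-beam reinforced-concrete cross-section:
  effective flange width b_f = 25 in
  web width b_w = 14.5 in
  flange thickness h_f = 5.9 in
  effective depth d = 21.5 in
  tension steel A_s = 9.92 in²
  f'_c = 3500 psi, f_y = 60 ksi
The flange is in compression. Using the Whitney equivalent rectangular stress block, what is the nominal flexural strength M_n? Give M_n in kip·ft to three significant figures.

M_n ≈ 858 kip·ft

Tension: T = A_s f_y = 9.92 × 60 = 595.2 kips.
Try a within the flange: a = T/(0.85 f'_c b_f) = 595.2/(0.85 × 3.5 × 25) = 8.003 in.
a = 8.003 > h_f = 5.9 in: the block extends into the web. Split into flange-overhang and web parts.
C_f = 0.85 f'_c (b_f − b_w) h_f = 0.85 × 3.5 × (25 − 14.5) × 5.9 = 184.3 kips.
Remaining web compression depth: a_w = (T − C_f)/(0.85 f'_c b_w) = (595.2 − 184.3)/(0.85 × 3.5 × 14.5) = 9.525 in.
M_n = C_f(d − h_f/2) + (T − C_f)(d − a_w/2) = 184.3 × (21.5 − 2.95) + 410.9 × (21.5 − 4.7625) = 3418.8 + 6877.4 = 10296.2 kip·in.
M_n = 10296.2/12 = 858.02 kip·ft.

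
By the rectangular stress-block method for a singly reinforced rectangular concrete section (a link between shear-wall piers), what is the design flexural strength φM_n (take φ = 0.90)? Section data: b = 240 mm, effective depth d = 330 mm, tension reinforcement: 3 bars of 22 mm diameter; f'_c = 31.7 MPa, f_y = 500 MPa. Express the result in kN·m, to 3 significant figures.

φM_n ≈ 147 kN·m

A_s = 3 × 380 = 1140 mm².
T = A_s f_y = 1140 × 500 = 570000 N = 570 kN.
From C = T: a = T/(0.85 f'_c b) = 570000/(0.85 × 31.7 × 240) = 88.14 mm.
M_n = T(d − a/2) = 570 kN × (330 − 44.07) mm = 162.98 kN·m.
φM_n = 0.90 × 162.98 = 146.68 kN·m.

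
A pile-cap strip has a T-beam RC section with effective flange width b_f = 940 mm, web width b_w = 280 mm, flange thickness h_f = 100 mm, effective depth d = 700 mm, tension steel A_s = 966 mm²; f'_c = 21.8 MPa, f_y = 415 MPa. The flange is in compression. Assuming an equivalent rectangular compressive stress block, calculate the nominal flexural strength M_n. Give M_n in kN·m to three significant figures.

Tension: T = A_s f_y = 966 × 415 = 400890 N.
Try a within the flange: a = T/(0.85 f'_c b_f) = 400890/(0.85 × 21.8 × 940) = 23.02 mm.
Since a = 23.02 ≤ h_f = 100 mm, the stress block lies entirely in the flange; analyse as a rectangular beam of width b_f.
M_n = T(d − a/2) = 400890 × (700 − 11.51) = 276.01 × 10⁶ N·mm.
M_n = 276.01 kN·m.

M_n ≈ 276 kN·m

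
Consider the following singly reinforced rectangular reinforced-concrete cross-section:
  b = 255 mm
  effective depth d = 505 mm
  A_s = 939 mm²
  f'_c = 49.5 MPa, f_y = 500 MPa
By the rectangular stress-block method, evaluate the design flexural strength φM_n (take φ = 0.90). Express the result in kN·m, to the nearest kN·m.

T = A_s f_y = 939 × 500 = 469500 N = 469.5 kN.
From C = T: a = T/(0.85 f'_c b) = 469500/(0.85 × 49.5 × 255) = 43.76 mm.
M_n = T(d − a/2) = 469.5 kN × (505 − 21.88) mm = 226.82 kN·m.
φM_n = 0.90 × 226.82 = 204.14 kN·m.

φM_n ≈ 204 kN·m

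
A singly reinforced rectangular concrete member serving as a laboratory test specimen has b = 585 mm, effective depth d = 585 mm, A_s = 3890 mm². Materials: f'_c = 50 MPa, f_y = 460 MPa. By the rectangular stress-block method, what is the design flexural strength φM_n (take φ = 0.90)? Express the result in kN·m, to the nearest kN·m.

φM_n ≈ 884 kN·m

T = A_s f_y = 3890 × 460 = 1789400 N = 1789.4 kN.
From C = T: a = T/(0.85 f'_c b) = 1789400/(0.85 × 50 × 585) = 71.97 mm.
M_n = T(d − a/2) = 1789.4 kN × (585 − 35.985) mm = 982.41 kN·m.
φM_n = 0.90 × 982.41 = 884.17 kN·m.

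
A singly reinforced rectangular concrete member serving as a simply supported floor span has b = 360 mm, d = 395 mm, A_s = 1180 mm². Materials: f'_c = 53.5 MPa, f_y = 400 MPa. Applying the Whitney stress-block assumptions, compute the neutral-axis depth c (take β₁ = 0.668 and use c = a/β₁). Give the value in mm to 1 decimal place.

T = A_s f_y = 1180 × 400 = 472000 N = 472 kN.
Setting C = 0.85 f'_c a b equal to T: a = 472000/(0.85 × 53.5 × 360) = 28.831 mm.
With β₁ = 0.668, c = a/β₁ = 28.831/0.668 = 43.2 mm.

c ≈ 43.2 mm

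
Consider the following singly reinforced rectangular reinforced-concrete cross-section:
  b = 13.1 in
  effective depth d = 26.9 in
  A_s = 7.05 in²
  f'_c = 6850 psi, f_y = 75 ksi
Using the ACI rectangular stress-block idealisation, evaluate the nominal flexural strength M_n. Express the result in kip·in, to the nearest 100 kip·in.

M_n ≈ 12400 kip·in

T = A_s f_y = 7.05 × 75 = 528.75 kips.
a = T/(0.85 f'_c b) = 528.75/(0.85 × 6.85 × 13.1) = 6.932 in.
M_n = T(d − a/2) = 528.75 × (26.9 − 3.466) = 12390.7 kip·in.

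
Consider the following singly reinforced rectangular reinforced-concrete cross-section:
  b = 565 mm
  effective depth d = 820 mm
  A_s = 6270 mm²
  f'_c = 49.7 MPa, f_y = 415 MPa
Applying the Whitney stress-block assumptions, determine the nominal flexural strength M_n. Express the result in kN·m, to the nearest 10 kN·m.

T = A_s f_y = 6270 × 415 = 2602050 N = 2602.05 kN.
From C = T: a = T/(0.85 f'_c b) = 2602050/(0.85 × 49.7 × 565) = 109.02 mm.
M_n = T(d − a/2) = 2602.05 kN × (820 − 54.51) mm = 1991.84 kN·m.

M_n ≈ 1990 kN·m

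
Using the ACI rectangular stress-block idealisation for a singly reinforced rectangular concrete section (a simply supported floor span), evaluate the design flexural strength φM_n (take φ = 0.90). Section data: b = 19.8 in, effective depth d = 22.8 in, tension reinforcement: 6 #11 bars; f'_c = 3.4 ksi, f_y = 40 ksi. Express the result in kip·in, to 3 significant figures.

A_s = 6 × 1.56 = 9.36 in².
T = A_s f_y = 9.36 × 40 = 374.4 kips.
a = T/(0.85 f'_c b) = 374.4/(0.85 × 3.4 × 19.8) = 6.543 in.
M_n = T(d − a/2) = 374.4 × (22.8 − 3.2715) = 7311.5 kip·in.
φM_n = 0.90 × 7311.5 = 6580.4 kip·in.

φM_n ≈ 6580 kip·in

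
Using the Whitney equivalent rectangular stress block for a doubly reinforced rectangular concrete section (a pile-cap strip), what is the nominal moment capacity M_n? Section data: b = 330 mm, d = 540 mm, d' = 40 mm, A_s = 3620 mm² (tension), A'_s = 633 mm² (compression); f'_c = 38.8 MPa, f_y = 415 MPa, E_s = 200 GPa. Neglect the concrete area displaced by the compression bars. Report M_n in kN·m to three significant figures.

Assume both tension and compression steel yield.
Net tension couple steel: A_s − A'_s = 2987 mm².
a = (A_s − A'_s) f_y / (0.85 f'_c b) = 1239605/(0.85 × 38.8 × 330) = 113.90 mm.
c = a/β₁ = 113.90/0.773 = 147.35 mm; ε'_s = 0.003(c − d')/c = 0.0022 ≥ f_y/E_s = 0.0021, so compression steel does yield.
M_n = (A_s − A'_s) f_y (d − a/2) + A'_s f_y (d − d') = [1239605 × (540 − 56.95) + 262695 × (540 − 40)] × 10⁻⁶ = 598.79 + 131.35 = 730.14 kN·m.

M_n ≈ 730 kN·m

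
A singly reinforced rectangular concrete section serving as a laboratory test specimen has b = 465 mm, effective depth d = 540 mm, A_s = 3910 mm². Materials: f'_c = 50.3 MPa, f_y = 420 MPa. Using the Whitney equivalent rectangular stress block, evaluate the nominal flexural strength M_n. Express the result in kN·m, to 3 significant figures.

M_n ≈ 819 kN·m

T = A_s f_y = 3910 × 420 = 1642200 N = 1642.2 kN.
From C = T: a = T/(0.85 f'_c b) = 1642200/(0.85 × 50.3 × 465) = 82.60 mm.
M_n = T(d − a/2) = 1642.2 kN × (540 − 41.3) mm = 818.97 kN·m.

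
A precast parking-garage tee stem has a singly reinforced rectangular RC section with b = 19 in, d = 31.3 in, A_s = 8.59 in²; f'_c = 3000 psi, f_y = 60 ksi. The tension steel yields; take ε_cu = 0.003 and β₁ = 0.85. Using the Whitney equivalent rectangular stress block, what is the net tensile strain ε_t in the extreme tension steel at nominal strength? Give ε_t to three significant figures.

a = A_s f_y/(0.85 f'_c b) = 10.638 in.
β₁ = 0.85, so c = a/β₁ = 10.638/0.85 = 12.515 in.
From the linear strain diagram with ε_cu = 0.003: ε_t = 0.003 (d − c)/c = 0.003 × (31.3 − 12.515)/12.515 = 0.00450.
ε_t is between 0.004 and 0.005 — transition zone.

ε_t ≈ 0.00450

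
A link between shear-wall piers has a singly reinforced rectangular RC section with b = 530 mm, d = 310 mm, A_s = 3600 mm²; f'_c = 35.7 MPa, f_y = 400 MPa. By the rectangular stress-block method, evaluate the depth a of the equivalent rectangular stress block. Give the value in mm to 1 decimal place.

a ≈ 89.5 mm

T = A_s f_y = 3600 × 400 = 1440000 N = 1440 kN.
Setting C = 0.85 f'_c a b equal to T: a = 1440000/(0.85 × 35.7 × 530) = 89.5 mm.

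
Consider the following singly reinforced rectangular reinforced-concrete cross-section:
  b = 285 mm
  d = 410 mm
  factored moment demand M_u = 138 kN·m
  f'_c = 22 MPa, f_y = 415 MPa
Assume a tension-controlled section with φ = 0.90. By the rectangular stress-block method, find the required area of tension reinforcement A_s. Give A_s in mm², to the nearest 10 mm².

M_n = M_u/φ = 138/0.90 = 153.333 kN·m.
With M_n = 0.85 f'_c a b (d − a/2), solve the quadratic for a:
a = d − √(d² − 2M_n/(0.85 f'_c b)) = 410 − √(410² − 2 × 153.333×10⁶/(0.85 × 22 × 285)) = 77.50 mm.
A_s = 0.85 f'_c a b / f_y = 0.85 × 22 × 77.50 × 285 / 415 = 995.3 mm².

A_s ≈ 1000 mm²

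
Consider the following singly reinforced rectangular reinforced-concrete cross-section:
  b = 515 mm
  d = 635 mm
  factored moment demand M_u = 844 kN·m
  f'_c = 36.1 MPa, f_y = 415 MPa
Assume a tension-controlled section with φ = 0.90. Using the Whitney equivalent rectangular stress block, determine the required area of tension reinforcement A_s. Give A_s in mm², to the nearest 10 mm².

A_s ≈ 3870 mm²

M_n = M_u/φ = 844/0.90 = 937.778 kN·m.
With M_n = 0.85 f'_c a b (d − a/2), solve the quadratic for a:
a = d − √(d² − 2M_n/(0.85 f'_c b)) = 635 − √(635² − 2 × 937.778×10⁶/(0.85 × 36.1 × 515)) = 101.58 mm.
A_s = 0.85 f'_c a b / f_y = 0.85 × 36.1 × 101.58 × 515 / 415 = 3868.1 mm².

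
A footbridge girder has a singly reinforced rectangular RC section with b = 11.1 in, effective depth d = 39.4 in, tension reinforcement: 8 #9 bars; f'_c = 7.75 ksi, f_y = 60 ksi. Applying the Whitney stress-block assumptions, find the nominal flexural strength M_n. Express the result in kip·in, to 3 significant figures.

A_s = 8 × 1 = 8 in².
T = A_s f_y = 8 × 60 = 480 kips.
a = T/(0.85 f'_c b) = 480/(0.85 × 7.75 × 11.1) = 6.564 in.
M_n = T(d − a/2) = 480 × (39.4 − 3.282) = 17336.6 kip·in.

M_n ≈ 17300 kip·in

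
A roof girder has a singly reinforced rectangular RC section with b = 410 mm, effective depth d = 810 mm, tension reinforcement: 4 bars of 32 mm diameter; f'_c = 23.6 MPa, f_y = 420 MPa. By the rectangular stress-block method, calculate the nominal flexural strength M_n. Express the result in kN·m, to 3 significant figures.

M_n ≈ 983 kN·m

A_s = 4 × 804 = 3216 mm².
T = A_s f_y = 3216 × 420 = 1350720 N = 1350.72 kN.
From C = T: a = T/(0.85 f'_c b) = 1350720/(0.85 × 23.6 × 410) = 164.23 mm.
M_n = T(d − a/2) = 1350.72 kN × (810 − 82.115) mm = 983.17 kN·m.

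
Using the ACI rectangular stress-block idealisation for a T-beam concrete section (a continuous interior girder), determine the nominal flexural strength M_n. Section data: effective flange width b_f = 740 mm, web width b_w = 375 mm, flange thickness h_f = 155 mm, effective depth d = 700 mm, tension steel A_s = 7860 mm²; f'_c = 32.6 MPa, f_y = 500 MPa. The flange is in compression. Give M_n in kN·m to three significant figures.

Tension: T = A_s f_y = 7860 × 500 = 3930000 N.
Try a within the flange: a = T/(0.85 f'_c b_f) = 3930000/(0.85 × 32.6 × 740) = 191.66 mm.
a = 191.66 > h_f = 155 mm: the block extends into the web. Split into flange-overhang and web parts.
C_f = 0.85 f'_c (b_f − b_w) h_f = 0.85 × 32.6 × (740 − 375) × 155 = 1567693 N.
Remaining web compression depth: a_w = (T − C_f)/(0.85 f'_c b_w) = (3930000 − 1567693)/(0.85 × 32.6 × 375) = 227.34 mm.
M_n = C_f(d − h_f/2) + (T − C_f)(d − a_w/2) = 1567693 × (700 − 77.5) + 2362307 × (700 − 113.67) = 975.89 + 1385.09 = 2360.98 × 10⁶ N·mm.
M_n = 2360.98 kN·m.

M_n ≈ 2360 kN·m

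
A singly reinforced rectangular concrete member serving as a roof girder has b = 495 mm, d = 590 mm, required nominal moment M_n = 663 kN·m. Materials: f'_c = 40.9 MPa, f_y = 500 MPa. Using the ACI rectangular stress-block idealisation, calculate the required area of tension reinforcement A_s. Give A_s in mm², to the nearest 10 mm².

A_s ≈ 2390 mm²

With M_n = 0.85 f'_c a b (d − a/2), solve the quadratic for a:
a = d − √(d² − 2M_n/(0.85 f'_c b)) = 590 − √(590² − 2 × 663×10⁶/(0.85 × 40.9 × 495)) = 69.38 mm.
A_s = 0.85 f'_c a b / f_y = 0.85 × 40.9 × 69.38 × 495 / 500 = 2387.9 mm².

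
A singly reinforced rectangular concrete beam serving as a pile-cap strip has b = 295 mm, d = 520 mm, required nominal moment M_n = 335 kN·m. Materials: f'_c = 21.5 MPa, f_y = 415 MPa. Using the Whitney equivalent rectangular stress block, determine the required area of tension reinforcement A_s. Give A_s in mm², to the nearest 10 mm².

With M_n = 0.85 f'_c a b (d − a/2), solve the quadratic for a:
a = d − √(d² − 2M_n/(0.85 f'_c b)) = 520 − √(520² − 2 × 335×10⁶/(0.85 × 21.5 × 295)) = 137.74 mm.
A_s = 0.85 f'_c a b / f_y = 0.85 × 21.5 × 137.74 × 295 / 415 = 1789.3 mm².

A_s ≈ 1790 mm²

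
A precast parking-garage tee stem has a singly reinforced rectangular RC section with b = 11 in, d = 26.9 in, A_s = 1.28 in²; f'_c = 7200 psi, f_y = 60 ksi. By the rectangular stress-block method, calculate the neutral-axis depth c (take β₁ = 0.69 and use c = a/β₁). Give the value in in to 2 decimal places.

T = A_s f_y = 1.28 × 60 = 76.8 kips.
a = T/(0.85 f'_c b) = 76.8/(0.85 × 7.2 × 11) = 1.1408 in.
With β₁ = 0.69, c = a/β₁ = 1.1408/0.69 = 1.65 in.

c ≈ 1.65 in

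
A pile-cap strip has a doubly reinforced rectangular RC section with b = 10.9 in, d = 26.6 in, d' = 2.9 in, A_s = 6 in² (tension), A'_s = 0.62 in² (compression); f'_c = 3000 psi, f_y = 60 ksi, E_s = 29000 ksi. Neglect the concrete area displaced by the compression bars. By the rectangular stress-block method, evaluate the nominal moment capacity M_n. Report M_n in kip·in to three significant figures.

Assume both steels yield.
a = (A_s − A'_s) f_y/(0.85 f'_c b) = (6 − 0.62) × 60/(0.85 × 3 × 10.9) = 11.614 in.
c = a/β₁ = 11.614/0.85 = 13.664 in; ε'_s = 0.003(c − d')/c = 0.0024 ≥ ε_y = 0.0021, so the compression steel yields.
M_n = (A_s − A'_s) f_y (d − a/2) + A'_s f_y (d − d') = 322.8 × (26.6 − 5.807) + 37.2 × (26.6 − 2.9) = 6712.0 + 881.6 = 7593.6 kip·in.

M_n ≈ 7590 kip·in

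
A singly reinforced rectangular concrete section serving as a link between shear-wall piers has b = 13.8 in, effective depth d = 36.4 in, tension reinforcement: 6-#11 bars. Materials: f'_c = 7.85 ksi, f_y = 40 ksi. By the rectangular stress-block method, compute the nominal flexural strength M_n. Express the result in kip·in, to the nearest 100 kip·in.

M_n ≈ 12900 kip·in

A_s = 6 × 1.56 = 9.36 in².
T = A_s f_y = 9.36 × 40 = 374.4 kips.
a = T/(0.85 f'_c b) = 374.4/(0.85 × 7.85 × 13.8) = 4.066 in.
M_n = T(d − a/2) = 374.4 × (36.4 − 2.033) = 12867.0 kip·in.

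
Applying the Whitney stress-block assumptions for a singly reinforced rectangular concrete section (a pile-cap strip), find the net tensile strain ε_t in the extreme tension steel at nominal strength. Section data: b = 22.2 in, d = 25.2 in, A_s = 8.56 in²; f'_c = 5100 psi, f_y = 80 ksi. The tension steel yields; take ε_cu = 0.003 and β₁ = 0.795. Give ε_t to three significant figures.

a = A_s f_y/(0.85 f'_c b) = 7.116 in.
β₁ = 0.795, so c = a/β₁ = 7.116/0.795 = 8.951 in.
From the linear strain diagram with ε_cu = 0.003: ε_t = 0.003 (d − c)/c = 0.003 × (25.2 − 8.951)/8.951 = 0.00545.
Since ε_t ≥ 0.005, the section is tension-controlled.

ε_t ≈ 0.00545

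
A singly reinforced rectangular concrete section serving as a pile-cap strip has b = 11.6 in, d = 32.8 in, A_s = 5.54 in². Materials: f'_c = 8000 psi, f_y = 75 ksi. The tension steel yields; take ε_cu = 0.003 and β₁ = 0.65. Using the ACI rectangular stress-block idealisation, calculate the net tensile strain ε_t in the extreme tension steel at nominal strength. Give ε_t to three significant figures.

a = A_s f_y/(0.85 f'_c b) = 5.267 in.
β₁ = 0.65, so c = a/β₁ = 5.267/0.65 = 8.103 in.
From the linear strain diagram with ε_cu = 0.003: ε_t = 0.003 (d − c)/c = 0.003 × (32.8 − 8.103)/8.103 = 0.00914.
Since ε_t ≥ 0.005, the section is tension-controlled.

ε_t ≈ 0.00914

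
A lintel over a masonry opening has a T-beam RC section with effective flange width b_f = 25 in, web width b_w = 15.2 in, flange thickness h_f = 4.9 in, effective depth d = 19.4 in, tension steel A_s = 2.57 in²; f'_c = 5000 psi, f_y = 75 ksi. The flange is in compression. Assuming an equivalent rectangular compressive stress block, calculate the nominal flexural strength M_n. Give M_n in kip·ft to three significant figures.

M_n ≈ 297 kip·ft

Tension: T = A_s f_y = 2.57 × 75 = 192.75 kips.
Try a within the flange: a = T/(0.85 f'_c b_f) = 192.75/(0.85 × 5 × 25) = 1.814 in.
Since a = 1.814 ≤ h_f = 4.9 in, the stress block lies entirely in the flange; analyse as a rectangular beam of width b_f.
M_n = T(d − a/2) = 192.75 × (19.4 − 0.907) = 3564.5 kip·in.
M_n = 3564.5/12 = 297.04 kip·ft.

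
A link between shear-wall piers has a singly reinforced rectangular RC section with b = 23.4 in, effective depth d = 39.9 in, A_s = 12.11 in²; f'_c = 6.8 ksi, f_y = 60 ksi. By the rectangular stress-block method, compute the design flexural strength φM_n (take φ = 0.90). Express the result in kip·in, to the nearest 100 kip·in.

φM_n ≈ 24300 kip·in

T = A_s f_y = 12.11 × 60 = 726.6 kips.
a = T/(0.85 f'_c b) = 726.6/(0.85 × 6.8 × 23.4) = 5.372 in.
M_n = T(d − a/2) = 726.6 × (39.9 − 2.686) = 27039.7 kip·in.
φM_n = 0.90 × 27039.7 = 24335.7 kip·in.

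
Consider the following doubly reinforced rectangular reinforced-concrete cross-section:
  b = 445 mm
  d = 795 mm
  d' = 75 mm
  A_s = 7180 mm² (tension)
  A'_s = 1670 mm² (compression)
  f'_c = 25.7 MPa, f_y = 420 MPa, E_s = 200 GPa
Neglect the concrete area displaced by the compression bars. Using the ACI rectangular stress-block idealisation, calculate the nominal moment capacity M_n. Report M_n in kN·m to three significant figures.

M_n ≈ 2070 kN·m

Assume both tension and compression steel yield.
Net tension couple steel: A_s − A'_s = 5510 mm².
a = (A_s − A'_s) f_y / (0.85 f'_c b) = 2314200/(0.85 × 25.7 × 445) = 238.06 mm.
c = a/β₁ = 238.06/0.85 = 280.07 mm; ε'_s = 0.003(c − d')/c = 0.0022 ≥ f_y/E_s = 0.0021, so compression steel does yield.
M_n = (A_s − A'_s) f_y (d − a/2) + A'_s f_y (d − d') = [2314200 × (795 − 119.03) + 701400 × (795 − 75)] × 10⁻⁶ = 1564.33 + 505.01 = 2069.34 kN·m.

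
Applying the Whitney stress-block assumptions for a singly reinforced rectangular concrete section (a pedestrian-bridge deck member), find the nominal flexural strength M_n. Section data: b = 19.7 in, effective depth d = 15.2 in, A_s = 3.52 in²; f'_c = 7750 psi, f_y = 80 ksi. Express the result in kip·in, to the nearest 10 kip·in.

M_n ≈ 3970 kip·in

T = A_s f_y = 3.52 × 80 = 281.6 kips.
a = T/(0.85 f'_c b) = 281.6/(0.85 × 7.75 × 19.7) = 2.170 in.
M_n = T(d − a/2) = 281.6 × (15.2 − 1.085) = 3974.8 kip·in.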